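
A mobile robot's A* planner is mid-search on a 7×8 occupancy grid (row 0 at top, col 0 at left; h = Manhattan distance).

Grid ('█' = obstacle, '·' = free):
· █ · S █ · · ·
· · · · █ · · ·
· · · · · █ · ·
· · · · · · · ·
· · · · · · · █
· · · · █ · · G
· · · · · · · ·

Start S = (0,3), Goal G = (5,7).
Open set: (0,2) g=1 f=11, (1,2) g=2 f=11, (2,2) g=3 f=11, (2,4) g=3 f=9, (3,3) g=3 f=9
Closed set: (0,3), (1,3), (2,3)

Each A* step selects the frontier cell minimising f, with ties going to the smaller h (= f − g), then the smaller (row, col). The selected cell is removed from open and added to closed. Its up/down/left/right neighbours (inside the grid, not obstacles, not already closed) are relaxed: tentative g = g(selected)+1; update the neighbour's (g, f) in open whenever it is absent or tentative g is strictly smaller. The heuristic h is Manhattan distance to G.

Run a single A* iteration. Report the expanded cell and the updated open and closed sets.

step 1: expand (2,4) (f=9, h=6) → closed; open now [(0,2) g=1 f=11, (1,2) g=2 f=11, (2,2) g=3 f=11, (3,3) g=3 f=9, (3,4) g=4 f=9]

expanded=(2,4); open=[(0,2) g=1 f=11, (1,2) g=2 f=11, (2,2) g=3 f=11, (3,3) g=3 f=9, (3,4) g=4 f=9]; closed=[(0,3), (1,3), (2,3), (2,4)]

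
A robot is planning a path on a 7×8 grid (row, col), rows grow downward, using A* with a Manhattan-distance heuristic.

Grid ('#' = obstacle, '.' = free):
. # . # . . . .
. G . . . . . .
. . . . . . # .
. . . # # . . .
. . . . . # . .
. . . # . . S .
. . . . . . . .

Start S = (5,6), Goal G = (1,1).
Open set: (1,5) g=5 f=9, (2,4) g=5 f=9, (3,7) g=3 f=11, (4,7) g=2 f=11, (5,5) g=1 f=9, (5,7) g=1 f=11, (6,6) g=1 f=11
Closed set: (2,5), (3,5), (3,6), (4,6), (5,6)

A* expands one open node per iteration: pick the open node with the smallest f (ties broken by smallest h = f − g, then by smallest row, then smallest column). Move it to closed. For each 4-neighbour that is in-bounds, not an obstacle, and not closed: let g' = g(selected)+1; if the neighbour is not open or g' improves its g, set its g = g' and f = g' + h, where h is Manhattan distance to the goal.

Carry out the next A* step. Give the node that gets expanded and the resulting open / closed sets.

expanded=(1,5); open=[(0,5) g=6 f=11, (1,4) g=6 f=9, (1,6) g=6 f=11, (2,4) g=5 f=9, (3,7) g=3 f=11, (4,7) g=2 f=11, (5,5) g=1 f=9, (5,7) g=1 f=11, (6,6) g=1 f=11]; closed=[(1,5), (2,5), (3,5), (3,6), (4,6), (5,6)]

step 1: expand (1,5) (f=9, h=4) → closed; open now [(0,5) g=6 f=11, (1,4) g=6 f=9, (1,6) g=6 f=11, (2,4) g=5 f=9, (3,7) g=3 f=11, (4,7) g=2 f=11, (5,5) g=1 f=9, (5,7) g=1 f=11, (6,6) g=1 f=11]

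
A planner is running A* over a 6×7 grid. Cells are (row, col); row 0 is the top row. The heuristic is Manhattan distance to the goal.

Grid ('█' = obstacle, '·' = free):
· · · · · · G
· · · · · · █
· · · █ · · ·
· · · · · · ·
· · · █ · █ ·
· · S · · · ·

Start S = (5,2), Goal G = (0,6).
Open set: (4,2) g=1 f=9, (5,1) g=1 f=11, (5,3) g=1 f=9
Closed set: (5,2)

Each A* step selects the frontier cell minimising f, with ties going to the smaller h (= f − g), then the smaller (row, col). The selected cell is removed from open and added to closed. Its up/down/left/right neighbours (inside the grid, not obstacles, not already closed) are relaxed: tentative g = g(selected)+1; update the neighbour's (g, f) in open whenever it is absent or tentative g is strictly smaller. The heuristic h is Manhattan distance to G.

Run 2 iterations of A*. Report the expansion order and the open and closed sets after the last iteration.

order=[(4,2) → (3,2)]; open=[(2,2) g=3 f=9, (3,1) g=3 f=11, (3,3) g=3 f=9, (4,1) g=2 f=11, (5,1) g=1 f=11, (5,3) g=1 f=9]; closed=[(3,2), (4,2), (5,2)]

step 1: expand (4,2) (f=9, h=8) → closed; open now [(3,2) g=2 f=9, (4,1) g=2 f=11, (5,1) g=1 f=11, (5,3) g=1 f=9]
step 2: expand (3,2) (f=9, h=7) → closed; open now [(2,2) g=3 f=9, (3,1) g=3 f=11, (3,3) g=3 f=9, (4,1) g=2 f=11, (5,1) g=1 f=11, (5,3) g=1 f=9]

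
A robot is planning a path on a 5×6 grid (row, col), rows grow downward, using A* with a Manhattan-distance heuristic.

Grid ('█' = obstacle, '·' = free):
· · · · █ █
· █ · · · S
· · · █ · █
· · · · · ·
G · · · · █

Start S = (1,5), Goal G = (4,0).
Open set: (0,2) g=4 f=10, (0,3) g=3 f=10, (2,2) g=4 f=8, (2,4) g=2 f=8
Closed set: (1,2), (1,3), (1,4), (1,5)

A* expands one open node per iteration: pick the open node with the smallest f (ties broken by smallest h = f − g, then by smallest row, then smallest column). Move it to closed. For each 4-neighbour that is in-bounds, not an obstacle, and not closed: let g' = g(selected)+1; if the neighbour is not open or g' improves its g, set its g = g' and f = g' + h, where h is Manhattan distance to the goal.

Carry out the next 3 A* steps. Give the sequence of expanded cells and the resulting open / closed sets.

step 1: expand (2,2) (f=8, h=4) → closed; open now [(0,2) g=4 f=10, (0,3) g=3 f=10, (2,1) g=5 f=8, (2,4) g=2 f=8, (3,2) g=5 f=8]
step 2: expand (2,1) (f=8, h=3) → closed; open now [(0,2) g=4 f=10, (0,3) g=3 f=10, (2,0) g=6 f=8, (2,4) g=2 f=8, (3,1) g=6 f=8, (3,2) g=5 f=8]
step 3: expand (2,0) (f=8, h=2) → closed; open now [(0,2) g=4 f=10, (0,3) g=3 f=10, (1,0) g=7 f=10, (2,4) g=2 f=8, (3,0) g=7 f=8, (3,1) g=6 f=8, (3,2) g=5 f=8]

order=[(2,2) → (2,1) → (2,0)]; open=[(0,2) g=4 f=10, (0,3) g=3 f=10, (1,0) g=7 f=10, (2,4) g=2 f=8, (3,0) g=7 f=8, (3,1) g=6 f=8, (3,2) g=5 f=8]; closed=[(1,2), (1,3), (1,4), (1,5), (2,0), (2,1), (2,2)]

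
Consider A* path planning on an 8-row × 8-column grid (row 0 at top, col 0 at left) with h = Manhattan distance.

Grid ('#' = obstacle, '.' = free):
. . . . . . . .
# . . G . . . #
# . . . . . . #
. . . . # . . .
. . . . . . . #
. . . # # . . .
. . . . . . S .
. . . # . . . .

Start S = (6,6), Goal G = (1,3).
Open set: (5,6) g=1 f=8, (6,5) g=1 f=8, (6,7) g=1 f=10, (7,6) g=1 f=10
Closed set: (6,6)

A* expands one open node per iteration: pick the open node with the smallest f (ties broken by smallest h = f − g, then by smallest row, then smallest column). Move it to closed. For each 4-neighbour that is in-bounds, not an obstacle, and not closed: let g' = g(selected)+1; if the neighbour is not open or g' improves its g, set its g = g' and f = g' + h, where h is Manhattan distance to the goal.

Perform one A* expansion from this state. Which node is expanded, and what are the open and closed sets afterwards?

expanded=(5,6); open=[(4,6) g=2 f=8, (5,5) g=2 f=8, (5,7) g=2 f=10, (6,5) g=1 f=8, (6,7) g=1 f=10, (7,6) g=1 f=10]; closed=[(5,6), (6,6)]

step 1: expand (5,6) (f=8, h=7) → closed; open now [(4,6) g=2 f=8, (5,5) g=2 f=8, (5,7) g=2 f=10, (6,5) g=1 f=8, (6,7) g=1 f=10, (7,6) g=1 f=10]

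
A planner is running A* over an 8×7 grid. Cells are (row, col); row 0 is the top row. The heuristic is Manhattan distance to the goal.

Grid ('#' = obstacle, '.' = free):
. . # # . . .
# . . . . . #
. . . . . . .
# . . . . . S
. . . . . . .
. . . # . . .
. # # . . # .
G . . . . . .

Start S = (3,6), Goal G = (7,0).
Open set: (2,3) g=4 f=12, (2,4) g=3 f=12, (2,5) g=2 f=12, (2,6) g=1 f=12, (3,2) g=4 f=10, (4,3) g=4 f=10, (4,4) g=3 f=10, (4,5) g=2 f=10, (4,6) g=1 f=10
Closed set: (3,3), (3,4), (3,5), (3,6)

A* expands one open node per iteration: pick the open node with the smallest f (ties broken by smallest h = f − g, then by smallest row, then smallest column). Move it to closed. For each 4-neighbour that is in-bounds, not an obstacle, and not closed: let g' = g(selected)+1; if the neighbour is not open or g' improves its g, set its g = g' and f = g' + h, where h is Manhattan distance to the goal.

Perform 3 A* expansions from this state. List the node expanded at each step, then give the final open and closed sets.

order=[(3,2) → (3,1) → (4,1)]; open=[(2,1) g=6 f=12, (2,2) g=5 f=12, (2,3) g=4 f=12, (2,4) g=3 f=12, (2,5) g=2 f=12, (2,6) g=1 f=12, (4,0) g=7 f=10, (4,2) g=5 f=10, (4,3) g=4 f=10, (4,4) g=3 f=10, (4,5) g=2 f=10, (4,6) g=1 f=10, (5,1) g=7 f=10]; closed=[(3,1), (3,2), (3,3), (3,4), (3,5), (3,6), (4,1)]

step 1: expand (3,2) (f=10, h=6) → closed; open now [(2,2) g=5 f=12, (2,3) g=4 f=12, (2,4) g=3 f=12, (2,5) g=2 f=12, (2,6) g=1 f=12, (3,1) g=5 f=10, (4,2) g=5 f=10, (4,3) g=4 f=10, (4,4) g=3 f=10, (4,5) g=2 f=10, (4,6) g=1 f=10]
step 2: expand (3,1) (f=10, h=5) → closed; open now [(2,1) g=6 f=12, (2,2) g=5 f=12, (2,3) g=4 f=12, (2,4) g=3 f=12, (2,5) g=2 f=12, (2,6) g=1 f=12, (4,1) g=6 f=10, (4,2) g=5 f=10, (4,3) g=4 f=10, (4,4) g=3 f=10, (4,5) g=2 f=10, (4,6) g=1 f=10]
step 3: expand (4,1) (f=10, h=4) → closed; open now [(2,1) g=6 f=12, (2,2) g=5 f=12, (2,3) g=4 f=12, (2,4) g=3 f=12, (2,5) g=2 f=12, (2,6) g=1 f=12, (4,0) g=7 f=10, (4,2) g=5 f=10, (4,3) g=4 f=10, (4,4) g=3 f=10, (4,5) g=2 f=10, (4,6) g=1 f=10, (5,1) g=7 f=10]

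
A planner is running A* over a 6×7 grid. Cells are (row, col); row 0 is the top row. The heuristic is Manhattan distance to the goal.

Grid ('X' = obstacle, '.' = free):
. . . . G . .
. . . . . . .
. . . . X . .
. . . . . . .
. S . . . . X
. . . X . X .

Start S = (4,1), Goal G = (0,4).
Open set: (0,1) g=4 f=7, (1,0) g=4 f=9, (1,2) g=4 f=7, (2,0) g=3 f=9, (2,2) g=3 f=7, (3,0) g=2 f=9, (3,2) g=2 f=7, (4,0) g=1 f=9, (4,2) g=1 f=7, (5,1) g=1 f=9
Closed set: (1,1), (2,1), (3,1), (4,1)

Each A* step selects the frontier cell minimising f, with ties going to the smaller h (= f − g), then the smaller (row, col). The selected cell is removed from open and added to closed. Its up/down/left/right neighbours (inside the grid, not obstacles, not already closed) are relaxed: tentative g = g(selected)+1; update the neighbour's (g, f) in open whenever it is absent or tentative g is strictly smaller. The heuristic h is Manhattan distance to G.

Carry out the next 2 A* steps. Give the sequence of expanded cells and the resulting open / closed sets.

order=[(0,1) → (0,2)]; open=[(0,0) g=5 f=9, (0,3) g=6 f=7, (1,0) g=4 f=9, (1,2) g=4 f=7, (2,0) g=3 f=9, (2,2) g=3 f=7, (3,0) g=2 f=9, (3,2) g=2 f=7, (4,0) g=1 f=9, (4,2) g=1 f=7, (5,1) g=1 f=9]; closed=[(0,1), (0,2), (1,1), (2,1), (3,1), (4,1)]

step 1: expand (0,1) (f=7, h=3) → closed; open now [(0,0) g=5 f=9, (0,2) g=5 f=7, (1,0) g=4 f=9, (1,2) g=4 f=7, (2,0) g=3 f=9, (2,2) g=3 f=7, (3,0) g=2 f=9, (3,2) g=2 f=7, (4,0) g=1 f=9, (4,2) g=1 f=7, (5,1) g=1 f=9]
step 2: expand (0,2) (f=7, h=2) → closed; open now [(0,0) g=5 f=9, (0,3) g=6 f=7, (1,0) g=4 f=9, (1,2) g=4 f=7, (2,0) g=3 f=9, (2,2) g=3 f=7, (3,0) g=2 f=9, (3,2) g=2 f=7, (4,0) g=1 f=9, (4,2) g=1 f=7, (5,1) g=1 f=9]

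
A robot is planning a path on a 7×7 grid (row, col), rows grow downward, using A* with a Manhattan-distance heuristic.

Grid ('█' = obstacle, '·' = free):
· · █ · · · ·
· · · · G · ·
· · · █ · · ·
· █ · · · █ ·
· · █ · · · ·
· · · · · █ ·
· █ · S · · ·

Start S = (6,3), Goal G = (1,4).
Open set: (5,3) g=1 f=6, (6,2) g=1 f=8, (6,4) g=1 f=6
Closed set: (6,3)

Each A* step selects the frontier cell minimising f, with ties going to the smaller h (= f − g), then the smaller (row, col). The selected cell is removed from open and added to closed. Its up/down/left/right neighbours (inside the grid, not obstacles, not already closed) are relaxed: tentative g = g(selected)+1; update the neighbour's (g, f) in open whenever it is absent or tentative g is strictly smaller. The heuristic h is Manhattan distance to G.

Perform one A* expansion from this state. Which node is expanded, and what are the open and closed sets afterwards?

expanded=(5,3); open=[(4,3) g=2 f=6, (5,2) g=2 f=8, (5,4) g=2 f=6, (6,2) g=1 f=8, (6,4) g=1 f=6]; closed=[(5,3), (6,3)]

step 1: expand (5,3) (f=6, h=5) → closed; open now [(4,3) g=2 f=6, (5,2) g=2 f=8, (5,4) g=2 f=6, (6,2) g=1 f=8, (6,4) g=1 f=6]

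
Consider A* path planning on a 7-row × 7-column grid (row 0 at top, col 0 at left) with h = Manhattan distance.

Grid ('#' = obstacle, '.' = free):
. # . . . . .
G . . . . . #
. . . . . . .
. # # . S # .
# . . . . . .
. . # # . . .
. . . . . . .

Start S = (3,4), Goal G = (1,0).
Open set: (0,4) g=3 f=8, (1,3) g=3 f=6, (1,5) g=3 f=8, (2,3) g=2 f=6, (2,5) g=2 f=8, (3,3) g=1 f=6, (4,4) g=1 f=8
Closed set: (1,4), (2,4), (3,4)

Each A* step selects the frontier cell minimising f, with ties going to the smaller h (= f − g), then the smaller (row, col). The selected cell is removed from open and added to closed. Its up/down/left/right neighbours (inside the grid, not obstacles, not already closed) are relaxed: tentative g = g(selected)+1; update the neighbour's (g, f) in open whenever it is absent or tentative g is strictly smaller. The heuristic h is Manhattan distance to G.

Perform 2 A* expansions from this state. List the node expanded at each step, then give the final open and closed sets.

order=[(1,3) → (1,2)]; open=[(0,2) g=5 f=8, (0,3) g=4 f=8, (0,4) g=3 f=8, (1,1) g=5 f=6, (1,5) g=3 f=8, (2,2) g=5 f=8, (2,3) g=2 f=6, (2,5) g=2 f=8, (3,3) g=1 f=6, (4,4) g=1 f=8]; closed=[(1,2), (1,3), (1,4), (2,4), (3,4)]

step 1: expand (1,3) (f=6, h=3) → closed; open now [(0,3) g=4 f=8, (0,4) g=3 f=8, (1,2) g=4 f=6, (1,5) g=3 f=8, (2,3) g=2 f=6, (2,5) g=2 f=8, (3,3) g=1 f=6, (4,4) g=1 f=8]
step 2: expand (1,2) (f=6, h=2) → closed; open now [(0,2) g=5 f=8, (0,3) g=4 f=8, (0,4) g=3 f=8, (1,1) g=5 f=6, (1,5) g=3 f=8, (2,2) g=5 f=8, (2,3) g=2 f=6, (2,5) g=2 f=8, (3,3) g=1 f=6, (4,4) g=1 f=8]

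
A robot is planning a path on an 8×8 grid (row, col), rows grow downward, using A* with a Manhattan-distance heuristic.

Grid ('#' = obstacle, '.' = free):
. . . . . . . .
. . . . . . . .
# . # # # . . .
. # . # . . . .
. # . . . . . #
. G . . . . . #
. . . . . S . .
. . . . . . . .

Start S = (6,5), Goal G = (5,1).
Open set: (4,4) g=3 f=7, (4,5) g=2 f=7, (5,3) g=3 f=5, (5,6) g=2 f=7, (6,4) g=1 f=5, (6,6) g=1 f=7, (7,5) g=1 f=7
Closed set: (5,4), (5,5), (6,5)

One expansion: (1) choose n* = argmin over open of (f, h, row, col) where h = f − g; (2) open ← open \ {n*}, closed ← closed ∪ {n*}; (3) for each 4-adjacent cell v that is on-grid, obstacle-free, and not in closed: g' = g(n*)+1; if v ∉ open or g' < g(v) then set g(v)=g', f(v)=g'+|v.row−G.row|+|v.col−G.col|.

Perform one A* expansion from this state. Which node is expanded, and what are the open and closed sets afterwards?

expanded=(5,3); open=[(4,3) g=4 f=7, (4,4) g=3 f=7, (4,5) g=2 f=7, (5,2) g=4 f=5, (5,6) g=2 f=7, (6,3) g=4 f=7, (6,4) g=1 f=5, (6,6) g=1 f=7, (7,5) g=1 f=7]; closed=[(5,3), (5,4), (5,5), (6,5)]

step 1: expand (5,3) (f=5, h=2) → closed; open now [(4,3) g=4 f=7, (4,4) g=3 f=7, (4,5) g=2 f=7, (5,2) g=4 f=5, (5,6) g=2 f=7, (6,3) g=4 f=7, (6,4) g=1 f=5, (6,6) g=1 f=7, (7,5) g=1 f=7]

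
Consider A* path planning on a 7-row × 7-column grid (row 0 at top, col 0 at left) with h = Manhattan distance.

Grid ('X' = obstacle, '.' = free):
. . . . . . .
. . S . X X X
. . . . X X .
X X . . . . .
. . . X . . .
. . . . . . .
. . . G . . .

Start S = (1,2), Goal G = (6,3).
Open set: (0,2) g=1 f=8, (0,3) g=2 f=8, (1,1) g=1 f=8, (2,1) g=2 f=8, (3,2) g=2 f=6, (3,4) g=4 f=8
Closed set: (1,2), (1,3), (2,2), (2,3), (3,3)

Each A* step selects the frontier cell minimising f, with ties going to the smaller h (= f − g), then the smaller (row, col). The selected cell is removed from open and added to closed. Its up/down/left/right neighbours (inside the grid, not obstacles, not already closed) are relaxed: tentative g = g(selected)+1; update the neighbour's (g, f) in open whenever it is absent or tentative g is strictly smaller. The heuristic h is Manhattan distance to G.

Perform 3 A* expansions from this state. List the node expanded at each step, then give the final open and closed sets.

order=[(3,2) → (4,2) → (5,2)]; open=[(0,2) g=1 f=8, (0,3) g=2 f=8, (1,1) g=1 f=8, (2,1) g=2 f=8, (3,4) g=4 f=8, (4,1) g=4 f=8, (5,1) g=5 f=8, (5,3) g=5 f=6, (6,2) g=5 f=6]; closed=[(1,2), (1,3), (2,2), (2,3), (3,2), (3,3), (4,2), (5,2)]

step 1: expand (3,2) (f=6, h=4) → closed; open now [(0,2) g=1 f=8, (0,3) g=2 f=8, (1,1) g=1 f=8, (2,1) g=2 f=8, (3,4) g=4 f=8, (4,2) g=3 f=6]
step 2: expand (4,2) (f=6, h=3) → closed; open now [(0,2) g=1 f=8, (0,3) g=2 f=8, (1,1) g=1 f=8, (2,1) g=2 f=8, (3,4) g=4 f=8, (4,1) g=4 f=8, (5,2) g=4 f=6]
step 3: expand (5,2) (f=6, h=2) → closed; open now [(0,2) g=1 f=8, (0,3) g=2 f=8, (1,1) g=1 f=8, (2,1) g=2 f=8, (3,4) g=4 f=8, (4,1) g=4 f=8, (5,1) g=5 f=8, (5,3) g=5 f=6, (6,2) g=5 f=6]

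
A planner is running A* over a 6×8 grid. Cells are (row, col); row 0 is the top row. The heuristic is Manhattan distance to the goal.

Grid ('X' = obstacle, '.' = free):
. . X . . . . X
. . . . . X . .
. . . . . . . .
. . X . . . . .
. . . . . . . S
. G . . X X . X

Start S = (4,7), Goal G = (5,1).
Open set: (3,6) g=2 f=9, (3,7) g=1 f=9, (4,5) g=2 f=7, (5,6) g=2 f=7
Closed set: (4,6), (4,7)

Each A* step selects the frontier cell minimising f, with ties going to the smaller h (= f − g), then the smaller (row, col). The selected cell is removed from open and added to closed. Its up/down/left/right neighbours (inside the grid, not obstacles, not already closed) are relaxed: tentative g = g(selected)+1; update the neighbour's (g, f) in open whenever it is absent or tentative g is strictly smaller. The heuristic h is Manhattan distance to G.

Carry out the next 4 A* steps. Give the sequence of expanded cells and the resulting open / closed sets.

order=[(4,5) → (4,4) → (4,3) → (4,2)]; open=[(3,3) g=5 f=9, (3,4) g=4 f=9, (3,5) g=3 f=9, (3,6) g=2 f=9, (3,7) g=1 f=9, (4,1) g=6 f=7, (5,2) g=6 f=7, (5,3) g=5 f=7, (5,6) g=2 f=7]; closed=[(4,2), (4,3), (4,4), (4,5), (4,6), (4,7)]

step 1: expand (4,5) (f=7, h=5) → closed; open now [(3,5) g=3 f=9, (3,6) g=2 f=9, (3,7) g=1 f=9, (4,4) g=3 f=7, (5,6) g=2 f=7]
step 2: expand (4,4) (f=7, h=4) → closed; open now [(3,4) g=4 f=9, (3,5) g=3 f=9, (3,6) g=2 f=9, (3,7) g=1 f=9, (4,3) g=4 f=7, (5,6) g=2 f=7]
step 3: expand (4,3) (f=7, h=3) → closed; open now [(3,3) g=5 f=9, (3,4) g=4 f=9, (3,5) g=3 f=9, (3,6) g=2 f=9, (3,7) g=1 f=9, (4,2) g=5 f=7, (5,3) g=5 f=7, (5,6) g=2 f=7]
step 4: expand (4,2) (f=7, h=2) → closed; open now [(3,3) g=5 f=9, (3,4) g=4 f=9, (3,5) g=3 f=9, (3,6) g=2 f=9, (3,7) g=1 f=9, (4,1) g=6 f=7, (5,2) g=6 f=7, (5,3) g=5 f=7, (5,6) g=2 f=7]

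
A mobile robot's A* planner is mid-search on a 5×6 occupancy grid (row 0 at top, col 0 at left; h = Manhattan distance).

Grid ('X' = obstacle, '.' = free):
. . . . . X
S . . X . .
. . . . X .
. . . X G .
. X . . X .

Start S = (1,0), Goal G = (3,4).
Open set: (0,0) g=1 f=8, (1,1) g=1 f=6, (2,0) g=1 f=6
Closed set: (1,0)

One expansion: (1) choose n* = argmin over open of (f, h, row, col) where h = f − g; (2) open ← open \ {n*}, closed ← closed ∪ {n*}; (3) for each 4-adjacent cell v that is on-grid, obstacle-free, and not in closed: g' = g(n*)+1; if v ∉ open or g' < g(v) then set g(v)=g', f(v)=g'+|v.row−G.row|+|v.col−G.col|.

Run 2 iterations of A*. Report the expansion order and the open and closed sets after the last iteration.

order=[(1,1) → (1,2)]; open=[(0,0) g=1 f=8, (0,1) g=2 f=8, (0,2) g=3 f=8, (2,0) g=1 f=6, (2,1) g=2 f=6, (2,2) g=3 f=6]; closed=[(1,0), (1,1), (1,2)]

step 1: expand (1,1) (f=6, h=5) → closed; open now [(0,0) g=1 f=8, (0,1) g=2 f=8, (1,2) g=2 f=6, (2,0) g=1 f=6, (2,1) g=2 f=6]
step 2: expand (1,2) (f=6, h=4) → closed; open now [(0,0) g=1 f=8, (0,1) g=2 f=8, (0,2) g=3 f=8, (2,0) g=1 f=6, (2,1) g=2 f=6, (2,2) g=3 f=6]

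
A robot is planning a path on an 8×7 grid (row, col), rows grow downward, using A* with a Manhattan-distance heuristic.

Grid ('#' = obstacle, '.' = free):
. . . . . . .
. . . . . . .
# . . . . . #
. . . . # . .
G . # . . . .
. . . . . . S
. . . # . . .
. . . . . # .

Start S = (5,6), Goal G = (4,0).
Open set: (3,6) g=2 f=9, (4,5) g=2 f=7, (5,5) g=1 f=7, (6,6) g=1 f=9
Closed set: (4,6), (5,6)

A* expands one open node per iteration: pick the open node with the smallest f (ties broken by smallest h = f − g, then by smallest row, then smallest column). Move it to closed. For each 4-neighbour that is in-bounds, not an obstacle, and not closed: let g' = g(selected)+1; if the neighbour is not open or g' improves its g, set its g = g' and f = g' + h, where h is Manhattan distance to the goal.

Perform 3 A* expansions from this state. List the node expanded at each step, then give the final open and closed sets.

order=[(4,5) → (4,4) → (4,3)]; open=[(3,3) g=5 f=9, (3,5) g=3 f=9, (3,6) g=2 f=9, (5,3) g=5 f=9, (5,4) g=4 f=9, (5,5) g=1 f=7, (6,6) g=1 f=9]; closed=[(4,3), (4,4), (4,5), (4,6), (5,6)]

step 1: expand (4,5) (f=7, h=5) → closed; open now [(3,5) g=3 f=9, (3,6) g=2 f=9, (4,4) g=3 f=7, (5,5) g=1 f=7, (6,6) g=1 f=9]
step 2: expand (4,4) (f=7, h=4) → closed; open now [(3,5) g=3 f=9, (3,6) g=2 f=9, (4,3) g=4 f=7, (5,4) g=4 f=9, (5,5) g=1 f=7, (6,6) g=1 f=9]
step 3: expand (4,3) (f=7, h=3) → closed; open now [(3,3) g=5 f=9, (3,5) g=3 f=9, (3,6) g=2 f=9, (5,3) g=5 f=9, (5,4) g=4 f=9, (5,5) g=1 f=7, (6,6) g=1 f=9]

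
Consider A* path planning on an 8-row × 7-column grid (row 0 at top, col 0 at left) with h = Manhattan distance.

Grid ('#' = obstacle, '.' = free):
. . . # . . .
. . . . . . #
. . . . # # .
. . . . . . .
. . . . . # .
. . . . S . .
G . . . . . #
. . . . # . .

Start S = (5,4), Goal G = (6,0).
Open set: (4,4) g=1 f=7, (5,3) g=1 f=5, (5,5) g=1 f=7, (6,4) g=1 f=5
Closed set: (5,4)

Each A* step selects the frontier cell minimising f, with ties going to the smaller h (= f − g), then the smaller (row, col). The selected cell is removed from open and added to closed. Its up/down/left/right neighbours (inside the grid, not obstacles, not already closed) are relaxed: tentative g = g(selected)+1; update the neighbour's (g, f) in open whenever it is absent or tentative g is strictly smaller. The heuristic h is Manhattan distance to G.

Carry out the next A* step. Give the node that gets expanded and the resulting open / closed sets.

step 1: expand (5,3) (f=5, h=4) → closed; open now [(4,3) g=2 f=7, (4,4) g=1 f=7, (5,2) g=2 f=5, (5,5) g=1 f=7, (6,3) g=2 f=5, (6,4) g=1 f=5]

expanded=(5,3); open=[(4,3) g=2 f=7, (4,4) g=1 f=7, (5,2) g=2 f=5, (5,5) g=1 f=7, (6,3) g=2 f=5, (6,4) g=1 f=5]; closed=[(5,3), (5,4)]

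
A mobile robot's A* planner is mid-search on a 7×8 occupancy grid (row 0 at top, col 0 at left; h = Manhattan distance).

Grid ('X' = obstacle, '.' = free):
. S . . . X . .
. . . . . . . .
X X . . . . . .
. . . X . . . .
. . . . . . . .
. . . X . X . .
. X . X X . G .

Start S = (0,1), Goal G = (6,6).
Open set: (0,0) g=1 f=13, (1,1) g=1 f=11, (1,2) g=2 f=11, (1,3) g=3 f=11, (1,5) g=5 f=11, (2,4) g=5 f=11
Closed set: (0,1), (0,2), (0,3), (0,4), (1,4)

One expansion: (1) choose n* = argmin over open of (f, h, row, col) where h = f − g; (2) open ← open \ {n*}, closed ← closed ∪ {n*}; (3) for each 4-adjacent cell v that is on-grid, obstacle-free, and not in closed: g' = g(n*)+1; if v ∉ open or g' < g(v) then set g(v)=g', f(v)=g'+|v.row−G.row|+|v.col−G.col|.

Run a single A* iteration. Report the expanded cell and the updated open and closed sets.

expanded=(1,5); open=[(0,0) g=1 f=13, (1,1) g=1 f=11, (1,2) g=2 f=11, (1,3) g=3 f=11, (1,6) g=6 f=11, (2,4) g=5 f=11, (2,5) g=6 f=11]; closed=[(0,1), (0,2), (0,3), (0,4), (1,4), (1,5)]

step 1: expand (1,5) (f=11, h=6) → closed; open now [(0,0) g=1 f=13, (1,1) g=1 f=11, (1,2) g=2 f=11, (1,3) g=3 f=11, (1,6) g=6 f=11, (2,4) g=5 f=11, (2,5) g=6 f=11]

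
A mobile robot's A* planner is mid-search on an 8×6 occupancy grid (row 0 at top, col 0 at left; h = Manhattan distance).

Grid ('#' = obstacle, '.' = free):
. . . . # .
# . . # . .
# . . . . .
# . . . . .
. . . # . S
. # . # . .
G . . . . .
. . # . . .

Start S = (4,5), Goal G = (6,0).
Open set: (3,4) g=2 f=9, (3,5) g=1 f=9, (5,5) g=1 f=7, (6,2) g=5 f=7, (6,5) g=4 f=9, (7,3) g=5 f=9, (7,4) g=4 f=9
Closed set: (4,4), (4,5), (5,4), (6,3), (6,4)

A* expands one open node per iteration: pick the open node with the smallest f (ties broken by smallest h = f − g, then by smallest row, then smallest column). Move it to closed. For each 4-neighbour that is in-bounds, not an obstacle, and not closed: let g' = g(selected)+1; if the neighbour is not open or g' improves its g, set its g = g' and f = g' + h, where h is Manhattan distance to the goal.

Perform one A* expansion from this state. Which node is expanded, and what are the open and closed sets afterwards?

expanded=(6,2); open=[(3,4) g=2 f=9, (3,5) g=1 f=9, (5,2) g=6 f=9, (5,5) g=1 f=7, (6,1) g=6 f=7, (6,5) g=4 f=9, (7,3) g=5 f=9, (7,4) g=4 f=9]; closed=[(4,4), (4,5), (5,4), (6,2), (6,3), (6,4)]

step 1: expand (6,2) (f=7, h=2) → closed; open now [(3,4) g=2 f=9, (3,5) g=1 f=9, (5,2) g=6 f=9, (5,5) g=1 f=7, (6,1) g=6 f=7, (6,5) g=4 f=9, (7,3) g=5 f=9, (7,4) g=4 f=9]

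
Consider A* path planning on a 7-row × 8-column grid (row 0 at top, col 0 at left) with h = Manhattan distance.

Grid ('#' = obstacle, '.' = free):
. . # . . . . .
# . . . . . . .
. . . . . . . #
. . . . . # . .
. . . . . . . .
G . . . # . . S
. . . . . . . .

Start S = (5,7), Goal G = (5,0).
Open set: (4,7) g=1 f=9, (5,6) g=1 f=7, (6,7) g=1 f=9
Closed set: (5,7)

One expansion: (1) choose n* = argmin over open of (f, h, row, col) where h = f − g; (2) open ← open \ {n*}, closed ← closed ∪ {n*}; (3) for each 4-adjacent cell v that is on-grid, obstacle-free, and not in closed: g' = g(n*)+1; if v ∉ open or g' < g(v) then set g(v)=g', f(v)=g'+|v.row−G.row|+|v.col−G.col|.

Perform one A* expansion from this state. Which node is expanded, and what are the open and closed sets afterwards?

expanded=(5,6); open=[(4,6) g=2 f=9, (4,7) g=1 f=9, (5,5) g=2 f=7, (6,6) g=2 f=9, (6,7) g=1 f=9]; closed=[(5,6), (5,7)]

step 1: expand (5,6) (f=7, h=6) → closed; open now [(4,6) g=2 f=9, (4,7) g=1 f=9, (5,5) g=2 f=7, (6,6) g=2 f=9, (6,7) g=1 f=9]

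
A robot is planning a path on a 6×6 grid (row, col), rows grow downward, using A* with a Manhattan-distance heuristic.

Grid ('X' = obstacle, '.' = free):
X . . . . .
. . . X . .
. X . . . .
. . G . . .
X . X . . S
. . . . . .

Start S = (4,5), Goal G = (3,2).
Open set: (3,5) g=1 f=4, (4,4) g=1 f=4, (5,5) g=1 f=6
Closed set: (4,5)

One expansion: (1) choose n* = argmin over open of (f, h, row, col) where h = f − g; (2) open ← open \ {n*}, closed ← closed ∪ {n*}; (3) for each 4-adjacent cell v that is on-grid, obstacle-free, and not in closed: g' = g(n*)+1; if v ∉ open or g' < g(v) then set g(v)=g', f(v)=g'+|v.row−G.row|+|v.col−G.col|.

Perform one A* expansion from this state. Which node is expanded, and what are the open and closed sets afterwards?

step 1: expand (3,5) (f=4, h=3) → closed; open now [(2,5) g=2 f=6, (3,4) g=2 f=4, (4,4) g=1 f=4, (5,5) g=1 f=6]

expanded=(3,5); open=[(2,5) g=2 f=6, (3,4) g=2 f=4, (4,4) g=1 f=4, (5,5) g=1 f=6]; closed=[(3,5), (4,5)]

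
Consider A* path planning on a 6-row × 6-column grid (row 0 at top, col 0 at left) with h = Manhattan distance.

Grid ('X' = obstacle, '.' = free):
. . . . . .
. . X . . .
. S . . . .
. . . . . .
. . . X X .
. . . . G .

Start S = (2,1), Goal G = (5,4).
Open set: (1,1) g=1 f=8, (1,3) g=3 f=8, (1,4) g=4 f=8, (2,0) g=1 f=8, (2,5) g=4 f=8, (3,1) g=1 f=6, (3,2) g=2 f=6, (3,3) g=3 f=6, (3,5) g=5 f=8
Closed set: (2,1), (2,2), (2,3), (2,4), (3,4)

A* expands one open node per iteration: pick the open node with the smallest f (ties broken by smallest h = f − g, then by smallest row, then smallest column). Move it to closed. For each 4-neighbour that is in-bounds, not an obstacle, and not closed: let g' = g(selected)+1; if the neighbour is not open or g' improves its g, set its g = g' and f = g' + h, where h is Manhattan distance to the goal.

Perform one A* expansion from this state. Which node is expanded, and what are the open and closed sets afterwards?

step 1: expand (3,3) (f=6, h=3) → closed; open now [(1,1) g=1 f=8, (1,3) g=3 f=8, (1,4) g=4 f=8, (2,0) g=1 f=8, (2,5) g=4 f=8, (3,1) g=1 f=6, (3,2) g=2 f=6, (3,5) g=5 f=8]

expanded=(3,3); open=[(1,1) g=1 f=8, (1,3) g=3 f=8, (1,4) g=4 f=8, (2,0) g=1 f=8, (2,5) g=4 f=8, (3,1) g=1 f=6, (3,2) g=2 f=6, (3,5) g=5 f=8]; closed=[(2,1), (2,2), (2,3), (2,4), (3,3), (3,4)]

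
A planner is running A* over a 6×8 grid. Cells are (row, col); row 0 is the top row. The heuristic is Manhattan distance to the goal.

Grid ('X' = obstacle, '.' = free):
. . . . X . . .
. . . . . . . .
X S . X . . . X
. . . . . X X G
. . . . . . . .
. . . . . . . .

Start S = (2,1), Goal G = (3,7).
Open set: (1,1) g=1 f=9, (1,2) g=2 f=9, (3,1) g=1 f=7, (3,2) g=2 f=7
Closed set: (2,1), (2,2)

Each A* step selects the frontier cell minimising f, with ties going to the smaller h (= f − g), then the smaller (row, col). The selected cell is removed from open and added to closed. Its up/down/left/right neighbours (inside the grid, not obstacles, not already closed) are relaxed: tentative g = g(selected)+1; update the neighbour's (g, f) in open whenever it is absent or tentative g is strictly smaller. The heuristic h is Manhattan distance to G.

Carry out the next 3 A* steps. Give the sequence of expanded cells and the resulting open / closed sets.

order=[(3,2) → (3,3) → (3,4)]; open=[(1,1) g=1 f=9, (1,2) g=2 f=9, (2,4) g=5 f=9, (3,1) g=1 f=7, (4,2) g=3 f=9, (4,3) g=4 f=9, (4,4) g=5 f=9]; closed=[(2,1), (2,2), (3,2), (3,3), (3,4)]

step 1: expand (3,2) (f=7, h=5) → closed; open now [(1,1) g=1 f=9, (1,2) g=2 f=9, (3,1) g=1 f=7, (3,3) g=3 f=7, (4,2) g=3 f=9]
step 2: expand (3,3) (f=7, h=4) → closed; open now [(1,1) g=1 f=9, (1,2) g=2 f=9, (3,1) g=1 f=7, (3,4) g=4 f=7, (4,2) g=3 f=9, (4,3) g=4 f=9]
step 3: expand (3,4) (f=7, h=3) → closed; open now [(1,1) g=1 f=9, (1,2) g=2 f=9, (2,4) g=5 f=9, (3,1) g=1 f=7, (4,2) g=3 f=9, (4,3) g=4 f=9, (4,4) g=5 f=9]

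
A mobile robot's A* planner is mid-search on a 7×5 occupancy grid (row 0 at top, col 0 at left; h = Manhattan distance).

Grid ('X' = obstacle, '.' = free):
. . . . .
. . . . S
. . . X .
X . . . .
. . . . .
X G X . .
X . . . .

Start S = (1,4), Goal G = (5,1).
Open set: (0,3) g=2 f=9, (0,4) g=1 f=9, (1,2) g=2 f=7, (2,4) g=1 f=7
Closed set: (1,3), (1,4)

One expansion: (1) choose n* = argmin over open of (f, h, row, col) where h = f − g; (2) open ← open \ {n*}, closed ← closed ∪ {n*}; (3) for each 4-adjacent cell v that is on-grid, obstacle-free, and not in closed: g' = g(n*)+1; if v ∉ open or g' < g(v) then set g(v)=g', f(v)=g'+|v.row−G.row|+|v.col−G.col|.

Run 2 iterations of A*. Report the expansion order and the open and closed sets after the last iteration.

step 1: expand (1,2) (f=7, h=5) → closed; open now [(0,2) g=3 f=9, (0,3) g=2 f=9, (0,4) g=1 f=9, (1,1) g=3 f=7, (2,2) g=3 f=7, (2,4) g=1 f=7]
step 2: expand (1,1) (f=7, h=4) → closed; open now [(0,1) g=4 f=9, (0,2) g=3 f=9, (0,3) g=2 f=9, (0,4) g=1 f=9, (1,0) g=4 f=9, (2,1) g=4 f=7, (2,2) g=3 f=7, (2,4) g=1 f=7]

order=[(1,2) → (1,1)]; open=[(0,1) g=4 f=9, (0,2) g=3 f=9, (0,3) g=2 f=9, (0,4) g=1 f=9, (1,0) g=4 f=9, (2,1) g=4 f=7, (2,2) g=3 f=7, (2,4) g=1 f=7]; closed=[(1,1), (1,2), (1,3), (1,4)]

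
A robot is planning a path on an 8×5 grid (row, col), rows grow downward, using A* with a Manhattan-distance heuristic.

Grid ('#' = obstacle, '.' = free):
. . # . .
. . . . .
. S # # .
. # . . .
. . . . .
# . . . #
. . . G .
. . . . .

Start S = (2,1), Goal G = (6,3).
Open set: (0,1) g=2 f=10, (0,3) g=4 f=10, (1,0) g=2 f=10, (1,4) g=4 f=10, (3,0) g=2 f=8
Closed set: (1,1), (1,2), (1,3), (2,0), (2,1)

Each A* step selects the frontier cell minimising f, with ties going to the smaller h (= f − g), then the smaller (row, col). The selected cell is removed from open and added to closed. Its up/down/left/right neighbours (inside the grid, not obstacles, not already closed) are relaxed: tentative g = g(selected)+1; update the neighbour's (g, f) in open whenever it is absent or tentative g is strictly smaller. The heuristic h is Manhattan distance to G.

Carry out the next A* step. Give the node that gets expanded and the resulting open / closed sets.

step 1: expand (3,0) (f=8, h=6) → closed; open now [(0,1) g=2 f=10, (0,3) g=4 f=10, (1,0) g=2 f=10, (1,4) g=4 f=10, (4,0) g=3 f=8]

expanded=(3,0); open=[(0,1) g=2 f=10, (0,3) g=4 f=10, (1,0) g=2 f=10, (1,4) g=4 f=10, (4,0) g=3 f=8]; closed=[(1,1), (1,2), (1,3), (2,0), (2,1), (3,0)]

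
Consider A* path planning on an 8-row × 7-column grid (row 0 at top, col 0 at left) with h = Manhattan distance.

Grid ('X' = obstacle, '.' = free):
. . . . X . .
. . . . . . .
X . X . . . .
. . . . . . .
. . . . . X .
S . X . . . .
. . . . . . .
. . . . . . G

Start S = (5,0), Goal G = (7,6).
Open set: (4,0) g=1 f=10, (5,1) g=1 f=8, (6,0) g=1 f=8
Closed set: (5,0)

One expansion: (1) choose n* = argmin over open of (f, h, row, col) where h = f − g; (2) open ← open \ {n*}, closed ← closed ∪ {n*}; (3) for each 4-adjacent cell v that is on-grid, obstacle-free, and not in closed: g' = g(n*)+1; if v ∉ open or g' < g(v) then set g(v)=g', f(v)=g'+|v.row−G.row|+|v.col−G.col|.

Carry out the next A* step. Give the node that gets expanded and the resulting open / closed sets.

step 1: expand (5,1) (f=8, h=7) → closed; open now [(4,0) g=1 f=10, (4,1) g=2 f=10, (6,0) g=1 f=8, (6,1) g=2 f=8]

expanded=(5,1); open=[(4,0) g=1 f=10, (4,1) g=2 f=10, (6,0) g=1 f=8, (6,1) g=2 f=8]; closed=[(5,0), (5,1)]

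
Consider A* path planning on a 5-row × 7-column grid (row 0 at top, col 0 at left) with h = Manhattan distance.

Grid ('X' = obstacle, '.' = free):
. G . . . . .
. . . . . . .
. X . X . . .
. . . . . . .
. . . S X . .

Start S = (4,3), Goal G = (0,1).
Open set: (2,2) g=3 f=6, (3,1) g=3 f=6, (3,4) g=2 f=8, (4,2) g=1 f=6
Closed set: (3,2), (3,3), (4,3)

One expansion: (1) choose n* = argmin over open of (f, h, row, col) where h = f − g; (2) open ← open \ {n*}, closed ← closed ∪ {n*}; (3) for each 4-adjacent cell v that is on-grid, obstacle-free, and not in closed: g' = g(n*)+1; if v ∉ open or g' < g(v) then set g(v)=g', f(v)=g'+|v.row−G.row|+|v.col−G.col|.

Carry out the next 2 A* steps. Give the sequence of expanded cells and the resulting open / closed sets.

step 1: expand (2,2) (f=6, h=3) → closed; open now [(1,2) g=4 f=6, (3,1) g=3 f=6, (3,4) g=2 f=8, (4,2) g=1 f=6]
step 2: expand (1,2) (f=6, h=2) → closed; open now [(0,2) g=5 f=6, (1,1) g=5 f=6, (1,3) g=5 f=8, (3,1) g=3 f=6, (3,4) g=2 f=8, (4,2) g=1 f=6]

order=[(2,2) → (1,2)]; open=[(0,2) g=5 f=6, (1,1) g=5 f=6, (1,3) g=5 f=8, (3,1) g=3 f=6, (3,4) g=2 f=8, (4,2) g=1 f=6]; closed=[(1,2), (2,2), (3,2), (3,3), (4,3)]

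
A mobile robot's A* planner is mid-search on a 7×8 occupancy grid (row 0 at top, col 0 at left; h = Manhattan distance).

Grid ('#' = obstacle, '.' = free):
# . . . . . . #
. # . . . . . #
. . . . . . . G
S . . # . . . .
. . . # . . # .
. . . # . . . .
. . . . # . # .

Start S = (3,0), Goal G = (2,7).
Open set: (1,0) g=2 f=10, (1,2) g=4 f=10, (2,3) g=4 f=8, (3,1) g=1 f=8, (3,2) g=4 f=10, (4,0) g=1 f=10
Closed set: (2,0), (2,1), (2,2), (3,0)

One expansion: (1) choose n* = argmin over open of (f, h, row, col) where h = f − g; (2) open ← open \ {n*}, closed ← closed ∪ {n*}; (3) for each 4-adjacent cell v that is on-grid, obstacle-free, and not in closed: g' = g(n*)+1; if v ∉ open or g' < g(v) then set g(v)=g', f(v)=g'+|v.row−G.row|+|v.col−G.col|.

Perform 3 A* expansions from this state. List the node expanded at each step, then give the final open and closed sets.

order=[(2,3) → (2,4) → (2,5)]; open=[(1,0) g=2 f=10, (1,2) g=4 f=10, (1,3) g=5 f=10, (1,4) g=6 f=10, (1,5) g=7 f=10, (2,6) g=7 f=8, (3,1) g=1 f=8, (3,2) g=4 f=10, (3,4) g=6 f=10, (3,5) g=7 f=10, (4,0) g=1 f=10]; closed=[(2,0), (2,1), (2,2), (2,3), (2,4), (2,5), (3,0)]

step 1: expand (2,3) (f=8, h=4) → closed; open now [(1,0) g=2 f=10, (1,2) g=4 f=10, (1,3) g=5 f=10, (2,4) g=5 f=8, (3,1) g=1 f=8, (3,2) g=4 f=10, (4,0) g=1 f=10]
step 2: expand (2,4) (f=8, h=3) → closed; open now [(1,0) g=2 f=10, (1,2) g=4 f=10, (1,3) g=5 f=10, (1,4) g=6 f=10, (2,5) g=6 f=8, (3,1) g=1 f=8, (3,2) g=4 f=10, (3,4) g=6 f=10, (4,0) g=1 f=10]
step 3: expand (2,5) (f=8, h=2) → closed; open now [(1,0) g=2 f=10, (1,2) g=4 f=10, (1,3) g=5 f=10, (1,4) g=6 f=10, (1,5) g=7 f=10, (2,6) g=7 f=8, (3,1) g=1 f=8, (3,2) g=4 f=10, (3,4) g=6 f=10, (3,5) g=7 f=10, (4,0) g=1 f=10]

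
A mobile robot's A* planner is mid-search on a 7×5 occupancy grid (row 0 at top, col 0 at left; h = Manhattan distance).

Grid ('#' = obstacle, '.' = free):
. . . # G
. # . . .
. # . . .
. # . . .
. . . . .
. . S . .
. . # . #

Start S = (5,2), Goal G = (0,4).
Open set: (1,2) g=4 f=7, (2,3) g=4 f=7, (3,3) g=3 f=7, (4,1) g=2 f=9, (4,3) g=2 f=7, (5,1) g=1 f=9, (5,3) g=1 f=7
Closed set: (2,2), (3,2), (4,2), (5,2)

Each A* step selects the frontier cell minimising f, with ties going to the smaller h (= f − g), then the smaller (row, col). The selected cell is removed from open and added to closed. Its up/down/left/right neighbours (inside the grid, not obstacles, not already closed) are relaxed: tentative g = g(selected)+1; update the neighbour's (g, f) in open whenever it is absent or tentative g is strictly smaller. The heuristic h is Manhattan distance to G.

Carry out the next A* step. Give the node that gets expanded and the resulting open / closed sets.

expanded=(1,2); open=[(0,2) g=5 f=7, (1,3) g=5 f=7, (2,3) g=4 f=7, (3,3) g=3 f=7, (4,1) g=2 f=9, (4,3) g=2 f=7, (5,1) g=1 f=9, (5,3) g=1 f=7]; closed=[(1,2), (2,2), (3,2), (4,2), (5,2)]

step 1: expand (1,2) (f=7, h=3) → closed; open now [(0,2) g=5 f=7, (1,3) g=5 f=7, (2,3) g=4 f=7, (3,3) g=3 f=7, (4,1) g=2 f=9, (4,3) g=2 f=7, (5,1) g=1 f=9, (5,3) g=1 f=7]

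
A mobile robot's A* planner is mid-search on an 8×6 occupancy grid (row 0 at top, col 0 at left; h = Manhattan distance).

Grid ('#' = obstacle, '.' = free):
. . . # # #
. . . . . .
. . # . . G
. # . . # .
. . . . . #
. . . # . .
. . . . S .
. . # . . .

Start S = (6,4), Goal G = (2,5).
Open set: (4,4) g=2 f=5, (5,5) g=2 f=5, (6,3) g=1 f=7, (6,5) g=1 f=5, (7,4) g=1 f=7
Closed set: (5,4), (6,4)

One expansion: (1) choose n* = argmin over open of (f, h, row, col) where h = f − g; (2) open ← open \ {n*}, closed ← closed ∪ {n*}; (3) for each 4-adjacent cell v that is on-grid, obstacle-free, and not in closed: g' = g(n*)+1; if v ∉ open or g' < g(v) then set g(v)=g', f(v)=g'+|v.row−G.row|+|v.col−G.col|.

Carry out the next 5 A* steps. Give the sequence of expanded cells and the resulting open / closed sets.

order=[(4,4) → (5,5) → (6,5) → (4,3) → (3,3)]; open=[(2,3) g=5 f=7, (3,2) g=5 f=9, (4,2) g=4 f=9, (6,3) g=1 f=7, (7,4) g=1 f=7, (7,5) g=2 f=7]; closed=[(3,3), (4,3), (4,4), (5,4), (5,5), (6,4), (6,5)]

step 1: expand (4,4) (f=5, h=3) → closed; open now [(4,3) g=3 f=7, (5,5) g=2 f=5, (6,3) g=1 f=7, (6,5) g=1 f=5, (7,4) g=1 f=7]
step 2: expand (5,5) (f=5, h=3) → closed; open now [(4,3) g=3 f=7, (6,3) g=1 f=7, (6,5) g=1 f=5, (7,4) g=1 f=7]
step 3: expand (6,5) (f=5, h=4) → closed; open now [(4,3) g=3 f=7, (6,3) g=1 f=7, (7,4) g=1 f=7, (7,5) g=2 f=7]
step 4: expand (4,3) (f=7, h=4) → closed; open now [(3,3) g=4 f=7, (4,2) g=4 f=9, (6,3) g=1 f=7, (7,4) g=1 f=7, (7,5) g=2 f=7]
step 5: expand (3,3) (f=7, h=3) → closed; open now [(2,3) g=5 f=7, (3,2) g=5 f=9, (4,2) g=4 f=9, (6,3) g=1 f=7, (7,4) g=1 f=7, (7,5) g=2 f=7]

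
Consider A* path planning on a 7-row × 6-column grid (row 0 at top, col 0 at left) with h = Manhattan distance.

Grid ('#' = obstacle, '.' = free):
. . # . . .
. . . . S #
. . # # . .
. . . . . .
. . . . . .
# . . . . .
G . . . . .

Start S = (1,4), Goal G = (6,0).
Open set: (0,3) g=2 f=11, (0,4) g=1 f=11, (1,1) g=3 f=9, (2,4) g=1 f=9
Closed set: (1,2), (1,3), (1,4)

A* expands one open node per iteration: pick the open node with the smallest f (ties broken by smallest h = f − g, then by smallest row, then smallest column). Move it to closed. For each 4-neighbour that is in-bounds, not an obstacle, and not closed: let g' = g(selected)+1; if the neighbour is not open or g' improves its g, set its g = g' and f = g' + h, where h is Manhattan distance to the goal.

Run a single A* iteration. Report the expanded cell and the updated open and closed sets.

step 1: expand (1,1) (f=9, h=6) → closed; open now [(0,1) g=4 f=11, (0,3) g=2 f=11, (0,4) g=1 f=11, (1,0) g=4 f=9, (2,1) g=4 f=9, (2,4) g=1 f=9]

expanded=(1,1); open=[(0,1) g=4 f=11, (0,3) g=2 f=11, (0,4) g=1 f=11, (1,0) g=4 f=9, (2,1) g=4 f=9, (2,4) g=1 f=9]; closed=[(1,1), (1,2), (1,3), (1,4)]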